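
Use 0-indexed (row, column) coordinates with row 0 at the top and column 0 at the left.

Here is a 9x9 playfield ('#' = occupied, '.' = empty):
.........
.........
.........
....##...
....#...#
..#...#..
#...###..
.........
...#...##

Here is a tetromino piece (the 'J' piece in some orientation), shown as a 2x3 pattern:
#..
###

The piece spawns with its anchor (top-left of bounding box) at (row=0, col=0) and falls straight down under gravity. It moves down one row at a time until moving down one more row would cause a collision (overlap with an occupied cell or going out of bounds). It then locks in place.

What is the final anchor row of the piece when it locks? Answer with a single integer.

Answer: 3

Derivation:
Spawn at (row=0, col=0). Try each row:
  row 0: fits
  row 1: fits
  row 2: fits
  row 3: fits
  row 4: blocked -> lock at row 3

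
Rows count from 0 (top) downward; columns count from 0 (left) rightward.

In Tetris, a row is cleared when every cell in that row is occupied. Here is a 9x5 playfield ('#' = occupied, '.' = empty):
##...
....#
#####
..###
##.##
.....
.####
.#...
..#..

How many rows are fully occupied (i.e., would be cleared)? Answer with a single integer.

Check each row:
  row 0: 3 empty cells -> not full
  row 1: 4 empty cells -> not full
  row 2: 0 empty cells -> FULL (clear)
  row 3: 2 empty cells -> not full
  row 4: 1 empty cell -> not full
  row 5: 5 empty cells -> not full
  row 6: 1 empty cell -> not full
  row 7: 4 empty cells -> not full
  row 8: 4 empty cells -> not full
Total rows cleared: 1

Answer: 1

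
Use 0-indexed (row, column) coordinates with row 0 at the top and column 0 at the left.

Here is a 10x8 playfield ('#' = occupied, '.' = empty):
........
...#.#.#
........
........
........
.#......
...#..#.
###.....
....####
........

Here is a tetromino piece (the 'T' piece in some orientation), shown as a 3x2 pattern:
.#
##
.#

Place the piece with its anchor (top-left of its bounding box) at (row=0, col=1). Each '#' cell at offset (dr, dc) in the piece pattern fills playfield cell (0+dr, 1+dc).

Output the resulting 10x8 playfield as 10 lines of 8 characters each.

Fill (0+0,1+1) = (0,2)
Fill (0+1,1+0) = (1,1)
Fill (0+1,1+1) = (1,2)
Fill (0+2,1+1) = (2,2)

Answer: ..#.....
.###.#.#
..#.....
........
........
.#......
...#..#.
###.....
....####
........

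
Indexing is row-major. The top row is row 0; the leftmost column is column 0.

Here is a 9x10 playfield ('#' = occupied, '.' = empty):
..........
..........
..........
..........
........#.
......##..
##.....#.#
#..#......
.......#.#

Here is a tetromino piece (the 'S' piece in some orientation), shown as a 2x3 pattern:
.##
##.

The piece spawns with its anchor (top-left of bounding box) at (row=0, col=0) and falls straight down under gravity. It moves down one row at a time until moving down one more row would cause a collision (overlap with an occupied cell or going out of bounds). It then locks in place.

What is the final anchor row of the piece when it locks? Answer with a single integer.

Spawn at (row=0, col=0). Try each row:
  row 0: fits
  row 1: fits
  row 2: fits
  row 3: fits
  row 4: fits
  row 5: blocked -> lock at row 4

Answer: 4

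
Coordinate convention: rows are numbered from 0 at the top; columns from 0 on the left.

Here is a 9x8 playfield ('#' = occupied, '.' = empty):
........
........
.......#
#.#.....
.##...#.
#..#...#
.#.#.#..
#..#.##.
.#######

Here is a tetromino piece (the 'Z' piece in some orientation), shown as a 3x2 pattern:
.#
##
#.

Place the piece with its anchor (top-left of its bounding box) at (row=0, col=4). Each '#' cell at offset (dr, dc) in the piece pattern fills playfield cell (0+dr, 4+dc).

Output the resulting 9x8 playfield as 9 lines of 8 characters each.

Fill (0+0,4+1) = (0,5)
Fill (0+1,4+0) = (1,4)
Fill (0+1,4+1) = (1,5)
Fill (0+2,4+0) = (2,4)

Answer: .....#..
....##..
....#..#
#.#.....
.##...#.
#..#...#
.#.#.#..
#..#.##.
.#######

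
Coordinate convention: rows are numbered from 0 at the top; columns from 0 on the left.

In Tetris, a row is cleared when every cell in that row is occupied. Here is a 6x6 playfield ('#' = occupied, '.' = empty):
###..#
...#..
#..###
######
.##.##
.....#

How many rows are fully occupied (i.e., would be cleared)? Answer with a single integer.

Answer: 1

Derivation:
Check each row:
  row 0: 2 empty cells -> not full
  row 1: 5 empty cells -> not full
  row 2: 2 empty cells -> not full
  row 3: 0 empty cells -> FULL (clear)
  row 4: 2 empty cells -> not full
  row 5: 5 empty cells -> not full
Total rows cleared: 1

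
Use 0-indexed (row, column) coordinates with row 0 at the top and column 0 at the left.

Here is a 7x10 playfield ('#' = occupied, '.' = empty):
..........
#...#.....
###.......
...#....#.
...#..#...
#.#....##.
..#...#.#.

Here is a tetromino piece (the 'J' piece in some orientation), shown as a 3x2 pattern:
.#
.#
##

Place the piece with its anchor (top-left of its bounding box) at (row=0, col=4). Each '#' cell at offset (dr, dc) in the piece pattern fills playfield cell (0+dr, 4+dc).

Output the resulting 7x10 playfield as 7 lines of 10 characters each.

Fill (0+0,4+1) = (0,5)
Fill (0+1,4+1) = (1,5)
Fill (0+2,4+0) = (2,4)
Fill (0+2,4+1) = (2,5)

Answer: .....#....
#...##....
###.##....
...#....#.
...#..#...
#.#....##.
..#...#.#.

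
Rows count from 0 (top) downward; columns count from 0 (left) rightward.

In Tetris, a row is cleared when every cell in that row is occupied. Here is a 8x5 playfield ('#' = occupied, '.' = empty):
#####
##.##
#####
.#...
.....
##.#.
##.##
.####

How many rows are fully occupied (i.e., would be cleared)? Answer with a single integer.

Check each row:
  row 0: 0 empty cells -> FULL (clear)
  row 1: 1 empty cell -> not full
  row 2: 0 empty cells -> FULL (clear)
  row 3: 4 empty cells -> not full
  row 4: 5 empty cells -> not full
  row 5: 2 empty cells -> not full
  row 6: 1 empty cell -> not full
  row 7: 1 empty cell -> not full
Total rows cleared: 2

Answer: 2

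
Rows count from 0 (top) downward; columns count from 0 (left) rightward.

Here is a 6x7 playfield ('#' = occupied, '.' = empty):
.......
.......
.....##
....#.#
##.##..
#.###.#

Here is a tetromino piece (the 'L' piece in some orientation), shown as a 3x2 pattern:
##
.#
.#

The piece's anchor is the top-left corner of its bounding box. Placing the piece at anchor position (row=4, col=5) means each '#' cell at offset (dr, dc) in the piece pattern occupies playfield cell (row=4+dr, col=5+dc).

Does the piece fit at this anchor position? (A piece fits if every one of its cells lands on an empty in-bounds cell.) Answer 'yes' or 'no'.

Answer: no

Derivation:
Check each piece cell at anchor (4, 5):
  offset (0,0) -> (4,5): empty -> OK
  offset (0,1) -> (4,6): empty -> OK
  offset (1,1) -> (5,6): occupied ('#') -> FAIL
  offset (2,1) -> (6,6): out of bounds -> FAIL
All cells valid: no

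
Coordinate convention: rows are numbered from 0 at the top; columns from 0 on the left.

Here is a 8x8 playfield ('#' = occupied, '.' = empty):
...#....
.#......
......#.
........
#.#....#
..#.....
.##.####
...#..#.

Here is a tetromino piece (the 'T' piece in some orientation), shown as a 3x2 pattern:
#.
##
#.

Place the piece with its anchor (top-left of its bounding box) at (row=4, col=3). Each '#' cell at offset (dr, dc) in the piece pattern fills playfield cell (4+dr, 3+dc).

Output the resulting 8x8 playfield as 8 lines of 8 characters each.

Fill (4+0,3+0) = (4,3)
Fill (4+1,3+0) = (5,3)
Fill (4+1,3+1) = (5,4)
Fill (4+2,3+0) = (6,3)

Answer: ...#....
.#......
......#.
........
#.##...#
..###...
.#######
...#..#.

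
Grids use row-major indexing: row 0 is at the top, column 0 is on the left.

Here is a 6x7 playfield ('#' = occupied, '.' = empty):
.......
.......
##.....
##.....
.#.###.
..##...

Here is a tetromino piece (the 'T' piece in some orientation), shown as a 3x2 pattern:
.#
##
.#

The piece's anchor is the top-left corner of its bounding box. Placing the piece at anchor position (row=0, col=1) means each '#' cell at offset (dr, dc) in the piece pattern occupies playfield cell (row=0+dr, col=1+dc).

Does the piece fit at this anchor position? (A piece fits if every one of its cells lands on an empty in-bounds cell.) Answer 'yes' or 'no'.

Check each piece cell at anchor (0, 1):
  offset (0,1) -> (0,2): empty -> OK
  offset (1,0) -> (1,1): empty -> OK
  offset (1,1) -> (1,2): empty -> OK
  offset (2,1) -> (2,2): empty -> OK
All cells valid: yes

Answer: yes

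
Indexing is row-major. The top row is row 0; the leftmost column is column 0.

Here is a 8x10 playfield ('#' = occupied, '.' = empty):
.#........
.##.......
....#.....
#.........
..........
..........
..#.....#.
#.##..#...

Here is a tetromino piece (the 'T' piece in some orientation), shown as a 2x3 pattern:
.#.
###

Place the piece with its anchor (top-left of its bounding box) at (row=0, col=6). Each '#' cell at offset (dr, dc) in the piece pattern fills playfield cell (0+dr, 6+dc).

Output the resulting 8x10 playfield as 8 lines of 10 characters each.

Fill (0+0,6+1) = (0,7)
Fill (0+1,6+0) = (1,6)
Fill (0+1,6+1) = (1,7)
Fill (0+1,6+2) = (1,8)

Answer: .#.....#..
.##...###.
....#.....
#.........
..........
..........
..#.....#.
#.##..#...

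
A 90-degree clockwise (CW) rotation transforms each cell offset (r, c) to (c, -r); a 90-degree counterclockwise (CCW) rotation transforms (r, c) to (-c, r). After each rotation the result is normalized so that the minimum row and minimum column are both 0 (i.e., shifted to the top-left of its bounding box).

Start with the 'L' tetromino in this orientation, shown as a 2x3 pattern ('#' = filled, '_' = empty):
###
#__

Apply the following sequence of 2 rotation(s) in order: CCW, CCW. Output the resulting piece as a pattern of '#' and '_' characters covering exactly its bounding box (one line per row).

Start:
###
#__
After rotation 1 (CCW):
#_
#_
##
After rotation 2 (CCW):
__#
###

Answer: __#
###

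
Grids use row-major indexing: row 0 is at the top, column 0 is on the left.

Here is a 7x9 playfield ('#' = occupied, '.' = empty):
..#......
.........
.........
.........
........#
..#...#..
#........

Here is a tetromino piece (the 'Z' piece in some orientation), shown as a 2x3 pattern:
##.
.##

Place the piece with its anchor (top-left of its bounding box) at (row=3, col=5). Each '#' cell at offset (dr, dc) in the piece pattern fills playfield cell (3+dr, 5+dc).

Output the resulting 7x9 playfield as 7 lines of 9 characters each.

Answer: ..#......
.........
.........
.....##..
......###
..#...#..
#........

Derivation:
Fill (3+0,5+0) = (3,5)
Fill (3+0,5+1) = (3,6)
Fill (3+1,5+1) = (4,6)
Fill (3+1,5+2) = (4,7)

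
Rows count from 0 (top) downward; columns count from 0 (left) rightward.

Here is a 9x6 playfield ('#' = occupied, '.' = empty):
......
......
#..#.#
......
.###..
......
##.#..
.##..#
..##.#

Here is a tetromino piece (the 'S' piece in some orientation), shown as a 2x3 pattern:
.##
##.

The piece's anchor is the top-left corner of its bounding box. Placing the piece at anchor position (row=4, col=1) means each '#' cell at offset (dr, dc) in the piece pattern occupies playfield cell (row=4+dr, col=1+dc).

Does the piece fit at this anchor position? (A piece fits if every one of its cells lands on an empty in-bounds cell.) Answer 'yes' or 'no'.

Answer: no

Derivation:
Check each piece cell at anchor (4, 1):
  offset (0,1) -> (4,2): occupied ('#') -> FAIL
  offset (0,2) -> (4,3): occupied ('#') -> FAIL
  offset (1,0) -> (5,1): empty -> OK
  offset (1,1) -> (5,2): empty -> OK
All cells valid: no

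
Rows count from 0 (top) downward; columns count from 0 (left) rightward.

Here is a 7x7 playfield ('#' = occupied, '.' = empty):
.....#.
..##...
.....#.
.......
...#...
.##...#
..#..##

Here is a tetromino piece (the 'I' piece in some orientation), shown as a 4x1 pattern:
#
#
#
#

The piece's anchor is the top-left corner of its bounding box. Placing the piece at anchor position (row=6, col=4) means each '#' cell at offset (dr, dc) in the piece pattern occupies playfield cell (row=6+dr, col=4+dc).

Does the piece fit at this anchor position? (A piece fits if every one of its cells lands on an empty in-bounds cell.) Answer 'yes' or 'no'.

Answer: no

Derivation:
Check each piece cell at anchor (6, 4):
  offset (0,0) -> (6,4): empty -> OK
  offset (1,0) -> (7,4): out of bounds -> FAIL
  offset (2,0) -> (8,4): out of bounds -> FAIL
  offset (3,0) -> (9,4): out of bounds -> FAIL
All cells valid: no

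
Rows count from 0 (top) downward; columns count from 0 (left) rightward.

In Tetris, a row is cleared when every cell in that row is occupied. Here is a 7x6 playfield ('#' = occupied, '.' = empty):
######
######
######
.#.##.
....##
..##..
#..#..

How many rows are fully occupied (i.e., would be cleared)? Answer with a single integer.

Answer: 3

Derivation:
Check each row:
  row 0: 0 empty cells -> FULL (clear)
  row 1: 0 empty cells -> FULL (clear)
  row 2: 0 empty cells -> FULL (clear)
  row 3: 3 empty cells -> not full
  row 4: 4 empty cells -> not full
  row 5: 4 empty cells -> not full
  row 6: 4 empty cells -> not full
Total rows cleared: 3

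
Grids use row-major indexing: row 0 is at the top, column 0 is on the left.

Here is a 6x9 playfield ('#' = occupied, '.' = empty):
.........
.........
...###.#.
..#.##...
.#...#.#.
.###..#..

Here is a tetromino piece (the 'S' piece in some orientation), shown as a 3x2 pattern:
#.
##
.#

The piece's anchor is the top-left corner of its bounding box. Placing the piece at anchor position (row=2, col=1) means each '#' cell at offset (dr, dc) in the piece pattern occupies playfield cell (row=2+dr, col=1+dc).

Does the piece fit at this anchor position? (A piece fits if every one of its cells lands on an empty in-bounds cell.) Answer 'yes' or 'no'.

Answer: no

Derivation:
Check each piece cell at anchor (2, 1):
  offset (0,0) -> (2,1): empty -> OK
  offset (1,0) -> (3,1): empty -> OK
  offset (1,1) -> (3,2): occupied ('#') -> FAIL
  offset (2,1) -> (4,2): empty -> OK
All cells valid: no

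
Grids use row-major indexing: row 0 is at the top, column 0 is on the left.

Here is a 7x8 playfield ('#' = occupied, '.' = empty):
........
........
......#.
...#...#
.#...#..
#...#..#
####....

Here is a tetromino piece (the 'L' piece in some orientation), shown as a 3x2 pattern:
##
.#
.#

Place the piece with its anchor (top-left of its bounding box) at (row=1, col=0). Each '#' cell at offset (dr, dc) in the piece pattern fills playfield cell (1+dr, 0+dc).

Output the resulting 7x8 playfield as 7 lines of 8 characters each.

Answer: ........
##......
.#....#.
.#.#...#
.#...#..
#...#..#
####....

Derivation:
Fill (1+0,0+0) = (1,0)
Fill (1+0,0+1) = (1,1)
Fill (1+1,0+1) = (2,1)
Fill (1+2,0+1) = (3,1)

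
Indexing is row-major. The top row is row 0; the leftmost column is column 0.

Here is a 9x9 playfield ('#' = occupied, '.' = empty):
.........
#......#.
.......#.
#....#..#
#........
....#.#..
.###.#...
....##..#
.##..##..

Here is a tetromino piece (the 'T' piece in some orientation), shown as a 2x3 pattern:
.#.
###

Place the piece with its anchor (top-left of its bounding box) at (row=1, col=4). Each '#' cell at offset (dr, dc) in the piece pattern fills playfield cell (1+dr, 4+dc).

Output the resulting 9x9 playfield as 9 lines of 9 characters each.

Answer: .........
#....#.#.
....####.
#....#..#
#........
....#.#..
.###.#...
....##..#
.##..##..

Derivation:
Fill (1+0,4+1) = (1,5)
Fill (1+1,4+0) = (2,4)
Fill (1+1,4+1) = (2,5)
Fill (1+1,4+2) = (2,6)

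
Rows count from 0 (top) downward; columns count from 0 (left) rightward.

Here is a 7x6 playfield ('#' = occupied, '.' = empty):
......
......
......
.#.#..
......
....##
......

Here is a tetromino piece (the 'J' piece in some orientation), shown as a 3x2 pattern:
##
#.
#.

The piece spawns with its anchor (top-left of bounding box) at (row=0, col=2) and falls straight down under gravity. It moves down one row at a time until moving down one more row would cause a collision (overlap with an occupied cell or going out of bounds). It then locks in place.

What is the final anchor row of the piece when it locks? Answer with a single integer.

Answer: 2

Derivation:
Spawn at (row=0, col=2). Try each row:
  row 0: fits
  row 1: fits
  row 2: fits
  row 3: blocked -> lock at row 2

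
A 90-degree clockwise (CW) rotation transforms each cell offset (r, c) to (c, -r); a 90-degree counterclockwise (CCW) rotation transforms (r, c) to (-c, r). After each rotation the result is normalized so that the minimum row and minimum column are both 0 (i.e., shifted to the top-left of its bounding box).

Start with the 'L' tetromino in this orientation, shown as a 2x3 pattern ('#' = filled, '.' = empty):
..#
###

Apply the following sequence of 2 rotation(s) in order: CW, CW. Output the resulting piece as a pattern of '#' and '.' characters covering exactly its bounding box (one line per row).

Answer: ###
#..

Derivation:
Start:
..#
###
After rotation 1 (CW):
#.
#.
##
After rotation 2 (CW):
###
#..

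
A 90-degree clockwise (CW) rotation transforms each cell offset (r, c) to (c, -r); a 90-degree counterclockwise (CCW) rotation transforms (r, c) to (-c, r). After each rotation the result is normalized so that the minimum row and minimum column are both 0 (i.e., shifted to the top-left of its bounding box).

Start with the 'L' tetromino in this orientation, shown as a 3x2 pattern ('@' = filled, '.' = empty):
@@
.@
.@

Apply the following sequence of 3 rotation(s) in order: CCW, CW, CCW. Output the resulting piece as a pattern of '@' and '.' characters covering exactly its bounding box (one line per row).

Start:
@@
.@
.@
After rotation 1 (CCW):
@@@
@..
After rotation 2 (CW):
@@
.@
.@
After rotation 3 (CCW):
@@@
@..

Answer: @@@
@..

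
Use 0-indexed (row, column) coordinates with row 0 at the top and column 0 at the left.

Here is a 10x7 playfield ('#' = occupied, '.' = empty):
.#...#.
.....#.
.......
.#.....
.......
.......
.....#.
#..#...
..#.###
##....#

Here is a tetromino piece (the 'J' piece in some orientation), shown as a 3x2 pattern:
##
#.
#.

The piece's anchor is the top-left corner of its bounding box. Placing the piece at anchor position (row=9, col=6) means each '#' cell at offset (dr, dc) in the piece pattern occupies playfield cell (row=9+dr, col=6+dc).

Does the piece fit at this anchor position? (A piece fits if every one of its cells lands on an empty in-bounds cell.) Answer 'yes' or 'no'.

Answer: no

Derivation:
Check each piece cell at anchor (9, 6):
  offset (0,0) -> (9,6): occupied ('#') -> FAIL
  offset (0,1) -> (9,7): out of bounds -> FAIL
  offset (1,0) -> (10,6): out of bounds -> FAIL
  offset (2,0) -> (11,6): out of bounds -> FAIL
All cells valid: no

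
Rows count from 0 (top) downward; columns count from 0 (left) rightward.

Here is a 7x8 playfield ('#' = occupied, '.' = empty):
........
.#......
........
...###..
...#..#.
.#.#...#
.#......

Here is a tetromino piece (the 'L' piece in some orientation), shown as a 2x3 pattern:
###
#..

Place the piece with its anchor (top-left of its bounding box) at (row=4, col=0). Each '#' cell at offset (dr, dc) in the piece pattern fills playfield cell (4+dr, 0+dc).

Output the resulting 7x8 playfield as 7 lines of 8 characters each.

Fill (4+0,0+0) = (4,0)
Fill (4+0,0+1) = (4,1)
Fill (4+0,0+2) = (4,2)
Fill (4+1,0+0) = (5,0)

Answer: ........
.#......
........
...###..
####..#.
##.#...#
.#......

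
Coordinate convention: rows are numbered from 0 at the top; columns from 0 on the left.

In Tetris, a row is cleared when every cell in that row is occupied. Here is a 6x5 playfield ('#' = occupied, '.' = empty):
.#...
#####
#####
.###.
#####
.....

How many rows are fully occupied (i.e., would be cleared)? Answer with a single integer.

Answer: 3

Derivation:
Check each row:
  row 0: 4 empty cells -> not full
  row 1: 0 empty cells -> FULL (clear)
  row 2: 0 empty cells -> FULL (clear)
  row 3: 2 empty cells -> not full
  row 4: 0 empty cells -> FULL (clear)
  row 5: 5 empty cells -> not full
Total rows cleared: 3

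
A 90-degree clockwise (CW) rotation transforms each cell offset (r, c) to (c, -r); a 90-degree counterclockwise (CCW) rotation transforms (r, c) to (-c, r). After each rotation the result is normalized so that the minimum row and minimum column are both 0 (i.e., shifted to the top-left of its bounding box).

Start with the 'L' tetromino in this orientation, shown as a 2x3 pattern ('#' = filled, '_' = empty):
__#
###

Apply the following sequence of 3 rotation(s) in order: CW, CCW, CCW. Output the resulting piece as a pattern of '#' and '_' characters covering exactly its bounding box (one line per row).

Start:
__#
###
After rotation 1 (CW):
#_
#_
##
After rotation 2 (CCW):
__#
###
After rotation 3 (CCW):
##
_#
_#

Answer: ##
_#
_#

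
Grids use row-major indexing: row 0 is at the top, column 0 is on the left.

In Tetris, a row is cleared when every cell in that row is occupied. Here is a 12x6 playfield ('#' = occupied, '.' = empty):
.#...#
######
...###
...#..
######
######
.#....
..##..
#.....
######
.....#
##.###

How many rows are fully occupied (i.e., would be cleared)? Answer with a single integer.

Check each row:
  row 0: 4 empty cells -> not full
  row 1: 0 empty cells -> FULL (clear)
  row 2: 3 empty cells -> not full
  row 3: 5 empty cells -> not full
  row 4: 0 empty cells -> FULL (clear)
  row 5: 0 empty cells -> FULL (clear)
  row 6: 5 empty cells -> not full
  row 7: 4 empty cells -> not full
  row 8: 5 empty cells -> not full
  row 9: 0 empty cells -> FULL (clear)
  row 10: 5 empty cells -> not full
  row 11: 1 empty cell -> not full
Total rows cleared: 4

Answer: 4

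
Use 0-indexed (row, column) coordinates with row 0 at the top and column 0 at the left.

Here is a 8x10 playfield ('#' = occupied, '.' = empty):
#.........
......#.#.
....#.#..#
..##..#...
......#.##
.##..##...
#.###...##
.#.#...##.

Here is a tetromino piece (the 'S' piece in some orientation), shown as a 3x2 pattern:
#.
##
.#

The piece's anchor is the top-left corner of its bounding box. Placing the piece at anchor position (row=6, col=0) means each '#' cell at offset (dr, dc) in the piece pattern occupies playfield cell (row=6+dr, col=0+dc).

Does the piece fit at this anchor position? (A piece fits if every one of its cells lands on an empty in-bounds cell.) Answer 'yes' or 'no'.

Check each piece cell at anchor (6, 0):
  offset (0,0) -> (6,0): occupied ('#') -> FAIL
  offset (1,0) -> (7,0): empty -> OK
  offset (1,1) -> (7,1): occupied ('#') -> FAIL
  offset (2,1) -> (8,1): out of bounds -> FAIL
All cells valid: no

Answer: no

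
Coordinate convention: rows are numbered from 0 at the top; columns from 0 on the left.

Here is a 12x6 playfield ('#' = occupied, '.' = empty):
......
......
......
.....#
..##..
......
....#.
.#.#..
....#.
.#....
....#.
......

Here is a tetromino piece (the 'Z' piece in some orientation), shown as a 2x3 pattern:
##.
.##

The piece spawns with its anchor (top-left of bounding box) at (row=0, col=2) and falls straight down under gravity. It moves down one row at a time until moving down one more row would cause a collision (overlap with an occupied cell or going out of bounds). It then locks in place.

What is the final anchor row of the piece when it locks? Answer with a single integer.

Answer: 2

Derivation:
Spawn at (row=0, col=2). Try each row:
  row 0: fits
  row 1: fits
  row 2: fits
  row 3: blocked -> lock at row 2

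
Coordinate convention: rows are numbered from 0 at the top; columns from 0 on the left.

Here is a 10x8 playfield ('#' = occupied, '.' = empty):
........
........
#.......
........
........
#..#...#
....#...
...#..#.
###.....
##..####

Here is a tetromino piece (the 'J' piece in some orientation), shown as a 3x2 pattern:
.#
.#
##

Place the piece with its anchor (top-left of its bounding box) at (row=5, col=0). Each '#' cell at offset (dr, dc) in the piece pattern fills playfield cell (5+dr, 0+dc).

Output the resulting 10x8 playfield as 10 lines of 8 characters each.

Answer: ........
........
#.......
........
........
##.#...#
.#..#...
##.#..#.
###.....
##..####

Derivation:
Fill (5+0,0+1) = (5,1)
Fill (5+1,0+1) = (6,1)
Fill (5+2,0+0) = (7,0)
Fill (5+2,0+1) = (7,1)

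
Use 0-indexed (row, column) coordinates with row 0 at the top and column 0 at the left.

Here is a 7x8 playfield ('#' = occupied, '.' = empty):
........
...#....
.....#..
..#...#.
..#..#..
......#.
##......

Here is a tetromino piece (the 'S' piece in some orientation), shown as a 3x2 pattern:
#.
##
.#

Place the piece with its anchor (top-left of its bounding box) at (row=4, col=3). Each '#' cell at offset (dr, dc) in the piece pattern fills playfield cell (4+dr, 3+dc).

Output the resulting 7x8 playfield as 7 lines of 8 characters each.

Fill (4+0,3+0) = (4,3)
Fill (4+1,3+0) = (5,3)
Fill (4+1,3+1) = (5,4)
Fill (4+2,3+1) = (6,4)

Answer: ........
...#....
.....#..
..#...#.
..##.#..
...##.#.
##..#...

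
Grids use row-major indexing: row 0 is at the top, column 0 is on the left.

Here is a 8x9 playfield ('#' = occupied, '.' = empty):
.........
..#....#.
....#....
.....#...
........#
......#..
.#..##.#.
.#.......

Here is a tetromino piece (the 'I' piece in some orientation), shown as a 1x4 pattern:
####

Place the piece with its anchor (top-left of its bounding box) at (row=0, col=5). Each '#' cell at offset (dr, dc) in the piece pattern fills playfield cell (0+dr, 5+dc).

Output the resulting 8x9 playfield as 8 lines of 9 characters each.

Fill (0+0,5+0) = (0,5)
Fill (0+0,5+1) = (0,6)
Fill (0+0,5+2) = (0,7)
Fill (0+0,5+3) = (0,8)

Answer: .....####
..#....#.
....#....
.....#...
........#
......#..
.#..##.#.
.#.......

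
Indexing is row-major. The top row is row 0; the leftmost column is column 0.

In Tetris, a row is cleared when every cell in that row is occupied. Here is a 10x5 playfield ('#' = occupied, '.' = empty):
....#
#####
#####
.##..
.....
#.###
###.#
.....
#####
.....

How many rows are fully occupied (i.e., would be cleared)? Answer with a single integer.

Answer: 3

Derivation:
Check each row:
  row 0: 4 empty cells -> not full
  row 1: 0 empty cells -> FULL (clear)
  row 2: 0 empty cells -> FULL (clear)
  row 3: 3 empty cells -> not full
  row 4: 5 empty cells -> not full
  row 5: 1 empty cell -> not full
  row 6: 1 empty cell -> not full
  row 7: 5 empty cells -> not full
  row 8: 0 empty cells -> FULL (clear)
  row 9: 5 empty cells -> not full
Total rows cleared: 3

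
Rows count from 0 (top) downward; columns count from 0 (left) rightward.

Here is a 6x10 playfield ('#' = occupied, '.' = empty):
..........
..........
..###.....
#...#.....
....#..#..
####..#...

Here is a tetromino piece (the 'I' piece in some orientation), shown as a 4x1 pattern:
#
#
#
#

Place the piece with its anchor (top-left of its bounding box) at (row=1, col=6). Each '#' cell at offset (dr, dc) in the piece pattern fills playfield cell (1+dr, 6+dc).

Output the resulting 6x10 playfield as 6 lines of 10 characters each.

Answer: ..........
......#...
..###.#...
#...#.#...
....#.##..
####..#...

Derivation:
Fill (1+0,6+0) = (1,6)
Fill (1+1,6+0) = (2,6)
Fill (1+2,6+0) = (3,6)
Fill (1+3,6+0) = (4,6)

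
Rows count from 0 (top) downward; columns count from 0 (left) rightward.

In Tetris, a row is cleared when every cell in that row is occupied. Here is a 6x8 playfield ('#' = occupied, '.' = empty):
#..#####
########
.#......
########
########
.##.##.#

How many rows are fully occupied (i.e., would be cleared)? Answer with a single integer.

Check each row:
  row 0: 2 empty cells -> not full
  row 1: 0 empty cells -> FULL (clear)
  row 2: 7 empty cells -> not full
  row 3: 0 empty cells -> FULL (clear)
  row 4: 0 empty cells -> FULL (clear)
  row 5: 3 empty cells -> not full
Total rows cleared: 3

Answer: 3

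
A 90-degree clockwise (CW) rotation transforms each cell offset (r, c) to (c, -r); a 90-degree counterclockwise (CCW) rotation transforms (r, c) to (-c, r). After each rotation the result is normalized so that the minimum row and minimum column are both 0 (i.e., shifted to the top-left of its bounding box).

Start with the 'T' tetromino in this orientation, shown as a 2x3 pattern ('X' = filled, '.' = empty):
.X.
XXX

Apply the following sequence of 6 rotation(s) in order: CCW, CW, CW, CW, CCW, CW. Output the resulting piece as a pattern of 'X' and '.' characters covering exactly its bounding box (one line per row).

Start:
.X.
XXX
After rotation 1 (CCW):
.X
XX
.X
After rotation 2 (CW):
.X.
XXX
After rotation 3 (CW):
X.
XX
X.
After rotation 4 (CW):
XXX
.X.
After rotation 5 (CCW):
X.
XX
X.
After rotation 6 (CW):
XXX
.X.

Answer: XXX
.X.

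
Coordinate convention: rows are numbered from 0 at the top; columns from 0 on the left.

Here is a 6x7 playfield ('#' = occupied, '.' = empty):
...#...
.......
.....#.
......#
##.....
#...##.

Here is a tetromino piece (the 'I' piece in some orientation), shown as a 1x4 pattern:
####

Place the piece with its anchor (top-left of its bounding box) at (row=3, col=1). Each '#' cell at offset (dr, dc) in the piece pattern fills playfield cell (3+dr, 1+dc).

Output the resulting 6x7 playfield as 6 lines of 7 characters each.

Fill (3+0,1+0) = (3,1)
Fill (3+0,1+1) = (3,2)
Fill (3+0,1+2) = (3,3)
Fill (3+0,1+3) = (3,4)

Answer: ...#...
.......
.....#.
.####.#
##.....
#...##.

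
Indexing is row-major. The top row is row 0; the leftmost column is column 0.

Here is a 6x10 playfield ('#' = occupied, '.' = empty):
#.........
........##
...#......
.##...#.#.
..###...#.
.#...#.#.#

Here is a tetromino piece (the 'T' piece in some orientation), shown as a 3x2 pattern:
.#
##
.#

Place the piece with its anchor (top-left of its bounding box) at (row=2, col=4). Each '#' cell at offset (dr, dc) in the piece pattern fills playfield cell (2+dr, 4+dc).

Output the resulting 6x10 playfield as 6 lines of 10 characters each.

Answer: #.........
........##
...#.#....
.##.###.#.
..####..#.
.#...#.#.#

Derivation:
Fill (2+0,4+1) = (2,5)
Fill (2+1,4+0) = (3,4)
Fill (2+1,4+1) = (3,5)
Fill (2+2,4+1) = (4,5)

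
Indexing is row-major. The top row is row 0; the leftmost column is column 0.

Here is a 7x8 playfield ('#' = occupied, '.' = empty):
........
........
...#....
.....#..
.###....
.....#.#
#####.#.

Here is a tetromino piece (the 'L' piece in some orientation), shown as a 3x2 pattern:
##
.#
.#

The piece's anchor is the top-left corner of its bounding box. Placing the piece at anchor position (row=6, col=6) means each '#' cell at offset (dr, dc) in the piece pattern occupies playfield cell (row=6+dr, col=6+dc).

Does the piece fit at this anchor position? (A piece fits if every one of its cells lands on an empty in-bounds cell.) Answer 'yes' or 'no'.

Answer: no

Derivation:
Check each piece cell at anchor (6, 6):
  offset (0,0) -> (6,6): occupied ('#') -> FAIL
  offset (0,1) -> (6,7): empty -> OK
  offset (1,1) -> (7,7): out of bounds -> FAIL
  offset (2,1) -> (8,7): out of bounds -> FAIL
All cells valid: no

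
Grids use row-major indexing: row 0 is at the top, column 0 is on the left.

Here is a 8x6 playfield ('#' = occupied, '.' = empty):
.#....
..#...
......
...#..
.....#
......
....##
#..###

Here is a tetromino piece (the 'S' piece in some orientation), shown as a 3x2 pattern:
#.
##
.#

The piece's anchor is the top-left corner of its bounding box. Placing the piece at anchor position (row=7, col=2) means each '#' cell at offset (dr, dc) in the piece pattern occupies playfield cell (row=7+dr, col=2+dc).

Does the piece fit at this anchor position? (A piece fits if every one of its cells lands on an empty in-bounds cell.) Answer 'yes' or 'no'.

Check each piece cell at anchor (7, 2):
  offset (0,0) -> (7,2): empty -> OK
  offset (1,0) -> (8,2): out of bounds -> FAIL
  offset (1,1) -> (8,3): out of bounds -> FAIL
  offset (2,1) -> (9,3): out of bounds -> FAIL
All cells valid: no

Answer: no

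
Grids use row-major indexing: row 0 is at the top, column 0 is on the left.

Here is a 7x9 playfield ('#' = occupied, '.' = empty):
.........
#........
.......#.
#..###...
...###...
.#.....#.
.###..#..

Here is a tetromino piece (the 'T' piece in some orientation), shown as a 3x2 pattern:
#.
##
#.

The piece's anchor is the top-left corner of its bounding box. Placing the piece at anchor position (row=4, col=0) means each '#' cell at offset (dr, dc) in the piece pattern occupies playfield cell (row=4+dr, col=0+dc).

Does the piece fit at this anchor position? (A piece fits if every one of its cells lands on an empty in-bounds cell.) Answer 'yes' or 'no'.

Check each piece cell at anchor (4, 0):
  offset (0,0) -> (4,0): empty -> OK
  offset (1,0) -> (5,0): empty -> OK
  offset (1,1) -> (5,1): occupied ('#') -> FAIL
  offset (2,0) -> (6,0): empty -> OK
All cells valid: no

Answer: no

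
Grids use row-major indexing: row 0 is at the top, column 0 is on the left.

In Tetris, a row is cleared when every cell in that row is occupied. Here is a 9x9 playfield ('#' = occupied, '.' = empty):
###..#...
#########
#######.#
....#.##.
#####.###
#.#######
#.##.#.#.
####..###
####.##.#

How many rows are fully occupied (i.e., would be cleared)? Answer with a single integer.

Check each row:
  row 0: 5 empty cells -> not full
  row 1: 0 empty cells -> FULL (clear)
  row 2: 1 empty cell -> not full
  row 3: 6 empty cells -> not full
  row 4: 1 empty cell -> not full
  row 5: 1 empty cell -> not full
  row 6: 4 empty cells -> not full
  row 7: 2 empty cells -> not full
  row 8: 2 empty cells -> not full
Total rows cleared: 1

Answer: 1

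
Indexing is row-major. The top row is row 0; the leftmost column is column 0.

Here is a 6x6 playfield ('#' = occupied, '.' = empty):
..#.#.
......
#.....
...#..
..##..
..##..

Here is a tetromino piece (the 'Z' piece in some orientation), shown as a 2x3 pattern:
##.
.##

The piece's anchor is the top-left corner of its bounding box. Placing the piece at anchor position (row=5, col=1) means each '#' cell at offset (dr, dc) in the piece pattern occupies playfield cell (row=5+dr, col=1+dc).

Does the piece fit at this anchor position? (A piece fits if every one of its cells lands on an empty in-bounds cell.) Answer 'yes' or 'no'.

Answer: no

Derivation:
Check each piece cell at anchor (5, 1):
  offset (0,0) -> (5,1): empty -> OK
  offset (0,1) -> (5,2): occupied ('#') -> FAIL
  offset (1,1) -> (6,2): out of bounds -> FAIL
  offset (1,2) -> (6,3): out of bounds -> FAIL
All cells valid: no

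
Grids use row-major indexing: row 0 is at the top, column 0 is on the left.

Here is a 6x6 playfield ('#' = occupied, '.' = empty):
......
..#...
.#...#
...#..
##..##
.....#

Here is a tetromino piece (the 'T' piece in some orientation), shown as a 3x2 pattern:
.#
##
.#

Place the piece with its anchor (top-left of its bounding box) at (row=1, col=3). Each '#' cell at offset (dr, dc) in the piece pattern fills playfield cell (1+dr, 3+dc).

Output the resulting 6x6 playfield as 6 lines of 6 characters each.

Answer: ......
..#.#.
.#.###
...##.
##..##
.....#

Derivation:
Fill (1+0,3+1) = (1,4)
Fill (1+1,3+0) = (2,3)
Fill (1+1,3+1) = (2,4)
Fill (1+2,3+1) = (3,4)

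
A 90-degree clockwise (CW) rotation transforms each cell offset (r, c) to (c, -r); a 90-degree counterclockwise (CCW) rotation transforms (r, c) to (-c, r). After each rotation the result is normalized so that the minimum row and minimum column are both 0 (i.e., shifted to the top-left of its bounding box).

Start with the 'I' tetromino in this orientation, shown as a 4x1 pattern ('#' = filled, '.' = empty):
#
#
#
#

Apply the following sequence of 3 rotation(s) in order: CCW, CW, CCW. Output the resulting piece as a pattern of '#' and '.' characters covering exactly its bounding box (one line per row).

Answer: ####

Derivation:
Start:
#
#
#
#
After rotation 1 (CCW):
####
After rotation 2 (CW):
#
#
#
#
After rotation 3 (CCW):
####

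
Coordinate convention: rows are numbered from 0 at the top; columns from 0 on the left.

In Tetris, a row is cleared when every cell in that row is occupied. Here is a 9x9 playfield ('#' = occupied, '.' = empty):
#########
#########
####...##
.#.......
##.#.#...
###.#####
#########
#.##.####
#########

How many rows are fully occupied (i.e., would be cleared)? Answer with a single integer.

Answer: 4

Derivation:
Check each row:
  row 0: 0 empty cells -> FULL (clear)
  row 1: 0 empty cells -> FULL (clear)
  row 2: 3 empty cells -> not full
  row 3: 8 empty cells -> not full
  row 4: 5 empty cells -> not full
  row 5: 1 empty cell -> not full
  row 6: 0 empty cells -> FULL (clear)
  row 7: 2 empty cells -> not full
  row 8: 0 empty cells -> FULL (clear)
Total rows cleared: 4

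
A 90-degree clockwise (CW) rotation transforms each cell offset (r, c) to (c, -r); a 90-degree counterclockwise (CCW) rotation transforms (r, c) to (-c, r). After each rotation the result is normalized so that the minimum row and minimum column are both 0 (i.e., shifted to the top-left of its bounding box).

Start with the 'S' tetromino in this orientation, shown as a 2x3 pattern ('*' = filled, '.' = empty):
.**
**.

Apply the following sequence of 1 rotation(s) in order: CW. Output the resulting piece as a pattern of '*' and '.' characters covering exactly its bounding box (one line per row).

Answer: *.
**
.*

Derivation:
Start:
.**
**.
After rotation 1 (CW):
*.
**
.*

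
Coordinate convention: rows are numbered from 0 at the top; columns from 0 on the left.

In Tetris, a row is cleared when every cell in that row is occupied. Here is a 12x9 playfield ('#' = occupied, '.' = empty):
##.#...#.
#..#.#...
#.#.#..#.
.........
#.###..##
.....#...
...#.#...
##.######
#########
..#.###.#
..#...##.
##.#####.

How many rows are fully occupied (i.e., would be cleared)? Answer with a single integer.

Answer: 1

Derivation:
Check each row:
  row 0: 5 empty cells -> not full
  row 1: 6 empty cells -> not full
  row 2: 5 empty cells -> not full
  row 3: 9 empty cells -> not full
  row 4: 3 empty cells -> not full
  row 5: 8 empty cells -> not full
  row 6: 7 empty cells -> not full
  row 7: 1 empty cell -> not full
  row 8: 0 empty cells -> FULL (clear)
  row 9: 4 empty cells -> not full
  row 10: 6 empty cells -> not full
  row 11: 2 empty cells -> not full
Total rows cleared: 1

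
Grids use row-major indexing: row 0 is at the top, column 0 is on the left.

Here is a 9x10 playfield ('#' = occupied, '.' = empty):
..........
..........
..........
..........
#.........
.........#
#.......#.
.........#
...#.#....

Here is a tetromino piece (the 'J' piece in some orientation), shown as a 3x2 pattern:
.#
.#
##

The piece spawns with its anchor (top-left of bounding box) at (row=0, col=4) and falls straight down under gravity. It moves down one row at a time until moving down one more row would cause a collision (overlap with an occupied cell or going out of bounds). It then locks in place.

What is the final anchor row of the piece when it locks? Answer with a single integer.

Spawn at (row=0, col=4). Try each row:
  row 0: fits
  row 1: fits
  row 2: fits
  row 3: fits
  row 4: fits
  row 5: fits
  row 6: blocked -> lock at row 5

Answer: 5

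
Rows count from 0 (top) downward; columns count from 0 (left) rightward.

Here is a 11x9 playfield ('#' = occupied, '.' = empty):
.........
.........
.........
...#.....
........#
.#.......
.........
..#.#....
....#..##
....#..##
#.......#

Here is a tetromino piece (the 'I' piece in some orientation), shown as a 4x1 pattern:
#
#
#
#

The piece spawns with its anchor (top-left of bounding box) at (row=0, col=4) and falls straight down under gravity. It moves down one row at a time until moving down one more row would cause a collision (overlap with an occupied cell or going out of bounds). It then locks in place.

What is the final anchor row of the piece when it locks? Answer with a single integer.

Spawn at (row=0, col=4). Try each row:
  row 0: fits
  row 1: fits
  row 2: fits
  row 3: fits
  row 4: blocked -> lock at row 3

Answer: 3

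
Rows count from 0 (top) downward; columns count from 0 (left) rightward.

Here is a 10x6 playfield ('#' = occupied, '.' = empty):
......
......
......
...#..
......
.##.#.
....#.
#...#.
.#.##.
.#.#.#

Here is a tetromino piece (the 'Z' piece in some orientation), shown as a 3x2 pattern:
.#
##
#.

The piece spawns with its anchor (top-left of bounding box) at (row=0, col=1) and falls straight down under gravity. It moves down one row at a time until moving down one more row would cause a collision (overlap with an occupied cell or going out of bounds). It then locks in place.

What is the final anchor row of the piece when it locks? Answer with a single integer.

Spawn at (row=0, col=1). Try each row:
  row 0: fits
  row 1: fits
  row 2: fits
  row 3: blocked -> lock at row 2

Answer: 2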